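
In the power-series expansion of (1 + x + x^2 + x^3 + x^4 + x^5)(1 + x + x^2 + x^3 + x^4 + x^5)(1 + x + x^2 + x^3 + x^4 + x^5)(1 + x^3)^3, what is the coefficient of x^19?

39

(1 + x + x^2 + x^3 + x^4 + x^5) has coefficients 1,1,1,1,1,1 for degrees 0…5.
(1 + x + x^2 + x^3 + x^4 + x^5) has coefficients 1,1,1,1,1,1,0,0,0,0,0,0,0,0,0,0,0,0,0,0 for degrees 0…19.
Multiplying by (1 + x + x^2 + x^3 + x^4 + x^5) gives running coefficients 1,2,3,4,5,6,5,4,3,2,1,0,0,0,0,0,0,0,0,0 for degrees 0…19.
Finally multiplying by (1 + x^3)^3, the product of all factors after the first has coefficients 1,2,3,7,11,15,20,25,30,30,30,30,25,20,15,11,7,3,2,1 for degrees 0…19.
[x^19] = 1·1 + 1·2 + 1·3 + 1·7 + 1·11 + 1·15 = 39.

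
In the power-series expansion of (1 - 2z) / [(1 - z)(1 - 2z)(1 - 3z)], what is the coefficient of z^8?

Partial fractions give a closed form: a_n = (-1/2)·1^n + (3/2)·3^n.
At n = 8: a_8 = 9841.

9841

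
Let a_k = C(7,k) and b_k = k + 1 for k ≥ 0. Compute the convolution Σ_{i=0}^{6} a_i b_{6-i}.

448

Write out a_i and b_{6-i} for i = 0,…,6 and sum the products.
Σ = 1·7 + 7·6 + 21·5 + 35·4 + 35·3 + 21·2 + 7·1 = 448.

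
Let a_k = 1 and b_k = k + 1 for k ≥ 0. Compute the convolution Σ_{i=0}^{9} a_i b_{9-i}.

Write out a_i and b_{9-i} for i = 0,…,9 and sum the products.
Σ = 1·10 + 1·9 + 1·8 + 1·7 + 1·6 + 1·5 + 1·4 + 1·3 + 1·2 + 1·1 = 55.

55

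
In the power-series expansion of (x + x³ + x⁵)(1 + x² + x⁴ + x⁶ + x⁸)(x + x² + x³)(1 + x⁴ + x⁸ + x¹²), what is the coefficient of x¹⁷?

7

(x + x³ + x⁵) has coefficients 0,1,0,1,0,1 for degrees 0…5.
(1 + x² + x⁴ + x⁶ + x⁸) has coefficients 1,0,1,0,1,0,1,0,1,0,0,0,0,0,0,0,0,0 for degrees 0…17.
Multiplying by (x + x² + x³) gives running coefficients 0,1,1,2,1,2,1,2,1,2,1,1,0,0,0,0,0,0 for degrees 0…17.
Finally multiplying by (1 + x⁴ + x⁸ + x¹²), the product of all factors after the first has coefficients 0,1,1,2,1,3,2,4,2,5,3,5,2,5,3,5,2,4 for degrees 0…17.
[x¹⁷] = 1·2 + 1·3 + 1·2 = 7.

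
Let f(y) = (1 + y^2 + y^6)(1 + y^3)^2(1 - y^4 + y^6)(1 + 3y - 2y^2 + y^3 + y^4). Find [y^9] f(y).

(1 + y^2 + y^6) has coefficients 1,0,1,0,0,0,1 for degrees 0…6.
(1 + y^3)^2 has coefficients 1,0,0,2,0,0,1,0,0,0 for degrees 0…9.
Multiplying by (1 - y^4 + y^6) gives running coefficients 1,0,0,2,-1,0,2,-2,0,2 for degrees 0…9.
Finally multiplying by (1 + 3y - 2y^2 + y^3 + y^4), the product of all factors after the first has coefficients 1,3,-2,3,6,-7,6,5,-11,8 for degrees 0…9.
[y^9] = 1·8 + 1·5 + 1·3 = 16.

16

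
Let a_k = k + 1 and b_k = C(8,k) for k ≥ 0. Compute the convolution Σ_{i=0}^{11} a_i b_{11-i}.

2048

Write out a_i and b_{11-i} for i = 0,…,11 and sum the products.
Σ = 1·0 + 2·0 + 3·0 + 4·1 + 5·8 + 6·28 + 7·56 + 8·70 + 9·56 + 10·28 + 11·8 + 12·1 = 2048.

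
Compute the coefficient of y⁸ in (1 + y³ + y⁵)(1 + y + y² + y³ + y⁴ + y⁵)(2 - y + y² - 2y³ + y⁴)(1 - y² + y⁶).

(1 + y³ + y⁵) has coefficients 1,0,0,1,0,1 for degrees 0…5.
(1 + y + y² + y³ + y⁴ + y⁵) has coefficients 1,1,1,1,1,1,0,0,0 for degrees 0…8.
Multiplying by (2 - y + y² - 2y³ + y⁴) gives running coefficients 2,1,2,0,1,1,-1,0,-1 for degrees 0…8.
Finally multiplying by (1 - y² + y⁶), the product of all factors after the first has coefficients 2,1,0,-1,-1,1,0,0,2 for degrees 0…8.
[y⁸] = 1·2 + 1·1 + 1·(-1) = 2.

2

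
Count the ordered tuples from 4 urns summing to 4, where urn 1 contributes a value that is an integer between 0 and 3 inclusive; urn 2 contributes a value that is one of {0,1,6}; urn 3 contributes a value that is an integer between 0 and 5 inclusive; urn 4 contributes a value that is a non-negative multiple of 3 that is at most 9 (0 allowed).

11

The generating function for the choices is (1 + t + t^2 + t^3)·(1 + t + t^6)·(1 + t + t^2 + t^3 + t^4 + t^5)·(1 + t^3 + t^6 + t^9); the count is [t^4].
(1 + t + t^2 + t^3) has coefficients 1,1,1,1 for degrees 0…3.
(1 + t + t^6) has coefficients 1,1,0,0,0 for degrees 0…4.
Multiplying by (1 + t + t^2 + t^3 + t^4 + t^5) gives running coefficients 1,2,2,2,2 for degrees 0…4.
Finally multiplying by (1 + t^3 + t^6 + t^9), the product of all factors after the first has coefficients 1,2,2,3,4 for degrees 0…4.
[t^4] = 1·4 + 1·3 + 1·2 + 1·2 = 11.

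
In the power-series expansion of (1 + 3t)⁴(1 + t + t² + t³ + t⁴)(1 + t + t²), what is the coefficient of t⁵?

686

(1 + 3t)⁴ has coefficients 1,12,54,108,81 for degrees 0…4.
(1 + t + t² + t³ + t⁴) has coefficients 1,1,1,1,1,0 for degrees 0…5.
Finally multiplying by (1 + t + t²), the product of all factors after the first has coefficients 1,2,3,3,3,2 for degrees 0…5.
[t⁵] = 1·2 + 12·3 + 54·3 + 108·3 + 81·2 = 686.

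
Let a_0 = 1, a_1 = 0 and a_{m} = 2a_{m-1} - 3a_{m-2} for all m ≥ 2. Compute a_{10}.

The ordinary generating function has denominator 1 - 2z + 3z^2.
Iterating the recurrence: a_0,…,a_{10} = 1, 0, -3, -6, -3, 12, 33, 30, -39, -168, -219.

-219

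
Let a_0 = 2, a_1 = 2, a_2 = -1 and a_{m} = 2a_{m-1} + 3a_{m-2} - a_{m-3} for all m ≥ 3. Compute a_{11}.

1637

The ordinary generating function has denominator 1 - 2y - 3y^2 + y^3.
Iterating the recurrence: a_0,…,a_{11} = 2, 2, -1, 2, -1, 5, 5, 26, 62, 197, 554, 1637.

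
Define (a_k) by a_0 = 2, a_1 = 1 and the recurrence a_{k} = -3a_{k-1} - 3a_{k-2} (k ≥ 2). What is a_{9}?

-648

The ordinary generating function has denominator 1 + 3x + 3x^2.
Iterating the recurrence: a_0,…,a_{9} = 2, 1, -9, 24, -45, 63, -54, -27, 243, -648.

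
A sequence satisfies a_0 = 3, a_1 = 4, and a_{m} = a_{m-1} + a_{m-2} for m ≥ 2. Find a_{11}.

521

The ordinary generating function has denominator 1 - q - q^2.
Iterating the recurrence: a_0,…,a_{11} = 3, 4, 7, 11, 18, 29, 47, 76, 123, 199, 322, 521.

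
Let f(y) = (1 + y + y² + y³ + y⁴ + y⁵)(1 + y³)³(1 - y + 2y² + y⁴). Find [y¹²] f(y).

(1 + y + y² + y³ + y⁴ + y⁵) has coefficients 1,1,1,1,1,1 for degrees 0…5.
(1 + y³)³ has coefficients 1,0,0,3,0,0,3,0,0,1,0,0,0 for degrees 0…12.
Finally multiplying by (1 - y + 2y² + y⁴), the product of all factors after the first has coefficients 1,-1,2,3,-2,6,3,0,6,1,2,2,0 for degrees 0…12.
[y¹²] = 1·0 + 1·2 + 1·2 + 1·1 + 1·6 + 1·0 = 11.

11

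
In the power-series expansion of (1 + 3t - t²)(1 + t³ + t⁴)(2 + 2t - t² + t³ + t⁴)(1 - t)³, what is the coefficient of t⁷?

(1 + 3t - t²) has coefficients 1,3,-1 for degrees 0…2.
(1 + t³ + t⁴) has coefficients 1,0,0,1,1,0,0,0 for degrees 0…7.
Multiplying by (2 + 2t - t² + t³ + t⁴) gives running coefficients 2,2,-1,3,5,1,0,2 for degrees 0…7.
Finally multiplying by (1 - t)³, the product of all factors after the first has coefficients 2,-4,-1,10,-9,-4,9,0 for degrees 0…7.
[t⁷] = 1·0 + 3·9 − 1·(-4) = 31.

31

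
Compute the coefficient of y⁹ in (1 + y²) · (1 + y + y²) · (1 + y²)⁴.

5

(1 + y²) has coefficients 1,0,1 for degrees 0…2.
(1 + y + y²) has coefficients 1,1,1,0,0,0,0,0,0,0 for degrees 0…9.
Finally multiplying by (1 + y²)⁴, the product of all factors after the first has coefficients 1,1,5,4,10,6,10,4,5,1 for degrees 0…9.
[y⁹] = 1·1 + 1·4 = 5.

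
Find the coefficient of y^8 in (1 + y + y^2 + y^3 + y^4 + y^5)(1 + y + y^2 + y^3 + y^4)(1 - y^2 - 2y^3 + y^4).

(1 + y + y^2 + y^3 + y^4 + y^5) has coefficients 1,1,1,1,1,1 for degrees 0…5.
(1 + y + y^2 + y^3 + y^4) has coefficients 1,1,1,1,1,0,0,0,0 for degrees 0…8.
Finally multiplying by (1 - y^2 - 2y^3 + y^4), the product of all factors after the first has coefficients 1,1,0,-2,-1,-2,-2,-1,1 for degrees 0…8.
[y^8] = 1·1 + 1·(-1) + 1·(-2) + 1·(-2) + 1·(-1) + 1·(-2) = -7.

-7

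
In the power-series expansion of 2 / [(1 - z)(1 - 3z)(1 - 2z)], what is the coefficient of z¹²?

4750202

Partial fractions give a closed form: a_n = (1)·1^n + (9)·3^n + (-8)·2^n.
At n = 12: a_12 = 4750202.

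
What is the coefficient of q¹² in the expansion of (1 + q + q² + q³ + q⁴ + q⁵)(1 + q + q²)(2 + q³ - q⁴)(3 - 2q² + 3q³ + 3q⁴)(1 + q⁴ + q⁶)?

(1 + q + q² + q³ + q⁴ + q⁵) has coefficients 1,1,1,1,1,1 for degrees 0…5.
(1 + q + q²) has coefficients 1,1,1,0,0,0,0,0,0,0,0,0,0 for degrees 0…12.
Multiplying by (2 + q³ - q⁴) gives running coefficients 2,2,2,1,0,0,-1,0,0,0,0,0,0 for degrees 0…12.
Multiplying by (3 - 2q² + 3q³ + 3q⁴) gives running coefficients 6,6,2,5,8,10,6,3,2,-3,-3,0,0 for degrees 0…12.
Finally multiplying by (1 + q⁴ + q⁶), the product of all factors after the first has coefficients 6,6,2,5,14,16,14,14,12,12,11,13,8 for degrees 0…12.
[q¹²] = 1·8 + 1·13 + 1·11 + 1·12 + 1·12 + 1·14 = 70.

70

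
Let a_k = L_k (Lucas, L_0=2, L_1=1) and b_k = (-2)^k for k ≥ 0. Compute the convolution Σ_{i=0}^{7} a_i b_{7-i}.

The convolution is the t^7 coefficient of A(t)B(t).
Σ = 2·(-128) + 1·64 + 3·(-32) + 4·16 + 7·(-8) + 11·4 + 18·(-2) + 29·1 = -243.

-243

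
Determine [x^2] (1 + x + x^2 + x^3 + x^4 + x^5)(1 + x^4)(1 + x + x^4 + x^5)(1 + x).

4

(1 + x + x^2 + x^3 + x^4 + x^5) has coefficients 1,1,1 for degrees 0…2.
(1 + x^4) has coefficients 1,0,0 for degrees 0…2.
Multiplying by (1 + x + x^4 + x^5) gives running coefficients 1,1,0 for degrees 0…2.
Finally multiplying by (1 + x), the product of all factors after the first has coefficients 1,2,1 for degrees 0…2.
[x^2] = 1·1 + 1·2 + 1·1 = 4.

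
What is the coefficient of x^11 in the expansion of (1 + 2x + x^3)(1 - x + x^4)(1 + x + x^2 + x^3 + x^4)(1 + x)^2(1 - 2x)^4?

-18

(1 + 2x + x^3) has coefficients 1,2,0,1 for degrees 0…3.
(1 - x + x^4) has coefficients 1,-1,0,0,1,0,0,0,0,0,0,0 for degrees 0…11.
Multiplying by (1 + x + x^2 + x^3 + x^4) gives running coefficients 1,0,0,0,1,0,1,1,1,0,0,0 for degrees 0…11.
Multiplying by (1 + x)^2 gives running coefficients 1,2,1,0,1,2,2,3,4,3,1,0 for degrees 0…11.
Finally multiplying by (1 - 2x)^4, the product of all factors after the first has coefficients 1,-6,9,8,-23,-6,26,3,-20,11,9,-16 for degrees 0…11.
[x^11] = 1·(-16) + 2·9 + 1·(-20) = -18.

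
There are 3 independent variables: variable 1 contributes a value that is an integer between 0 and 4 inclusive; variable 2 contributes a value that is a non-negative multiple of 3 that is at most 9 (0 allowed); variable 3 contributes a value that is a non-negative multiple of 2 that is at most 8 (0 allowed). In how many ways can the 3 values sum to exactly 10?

8

The generating function for the choices is (1 + x + x² + x³ + x⁴)·(1 + x³ + x⁶ + x⁹)·(1 + x² + x⁴ + x⁶ + x⁸); the count is [x¹⁰].
(1 + x + x² + x³ + x⁴) has coefficients 1,1,1,1,1 for degrees 0…4.
(1 + x³ + x⁶ + x⁹) has coefficients 1,0,0,1,0,0,1,0,0,1,0 for degrees 0…10.
Finally multiplying by (1 + x² + x⁴ + x⁶ + x⁸), the product of all factors after the first has coefficients 1,0,1,1,1,1,2,1,2,2,1 for degrees 0…10.
[x¹⁰] = 1·1 + 1·2 + 1·2 + 1·1 + 1·2 = 8.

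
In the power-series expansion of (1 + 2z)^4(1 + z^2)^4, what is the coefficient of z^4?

(1 + 2z)^4 has coefficients 1,8,24,32,16 for degrees 0…4.
(1 + z^2)^4 has coefficients 1,0,4,0,6 for degrees 0…4.
[z^4] = 1·6 + 8·0 + 24·4 + 32·0 + 16·1 = 118.

118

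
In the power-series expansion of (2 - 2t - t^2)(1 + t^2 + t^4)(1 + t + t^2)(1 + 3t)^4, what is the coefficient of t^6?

-281

(2 - 2t - t^2) has coefficients 2,-2,-1 for degrees 0…2.
(1 + t^2 + t^4) has coefficients 1,0,1,0,1,0,0 for degrees 0…6.
Multiplying by (1 + t + t^2) gives running coefficients 1,1,2,1,2,1,1 for degrees 0…6.
Finally multiplying by (1 + 3t)^4, the product of all factors after the first has coefficients 1,13,68,187,311,376,391 for degrees 0…6.
[t^6] = 2·391 − 2·376 − 1·311 = -281.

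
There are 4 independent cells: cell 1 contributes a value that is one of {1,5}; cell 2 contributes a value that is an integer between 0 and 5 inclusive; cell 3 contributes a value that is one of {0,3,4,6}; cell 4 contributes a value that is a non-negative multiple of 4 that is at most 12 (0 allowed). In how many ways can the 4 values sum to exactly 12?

11

The generating function for the choices is (z + z^5)·(1 + z + z^2 + z^3 + z^4 + z^5)·(1 + z^3 + z^4 + z^6)·(1 + z^4 + z^8 + z^12); the count is [z^12].
(z + z^5) has coefficients 0,1,0,0,0,1 for degrees 0…5.
(1 + z + z^2 + z^3 + z^4 + z^5) has coefficients 1,1,1,1,1,1,0,0,0,0,0,0,0 for degrees 0…12.
Multiplying by (1 + z^3 + z^4 + z^6) gives running coefficients 1,1,1,2,3,3,3,3,3,2,1,1,0 for degrees 0…12.
Finally multiplying by (1 + z^4 + z^8 + z^12), the product of all factors after the first has coefficients 1,1,1,2,4,4,4,5,7,6,5,6,7 for degrees 0…12.
[z^12] = 1·6 + 1·5 = 11.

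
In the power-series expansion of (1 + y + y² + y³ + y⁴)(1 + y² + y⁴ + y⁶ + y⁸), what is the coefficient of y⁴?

(1 + y + y² + y³ + y⁴) has coefficients 1,1,1,1,1 for degrees 0…4.
(1 + y² + y⁴ + y⁶ + y⁸) has coefficients 1,0,1,0,1 for degrees 0…4.
[y⁴] = 1·1 + 1·0 + 1·1 + 1·0 + 1·1 = 3.

3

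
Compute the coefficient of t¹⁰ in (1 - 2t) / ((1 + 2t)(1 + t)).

4093

The denominator gives the recurrence a_n = −3a_(n−1) − 2a_(n−2) for n ≥ 2; the numerator fixes a_0 = 1, a_1 = -5.
Iterating: 1, -5, 13, -29, 61, -125, 253, -509, 1021, -2045, 4093, so a_10 = 4093.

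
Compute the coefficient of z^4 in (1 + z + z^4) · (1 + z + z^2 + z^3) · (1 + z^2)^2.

(1 + z + z^4) has coefficients 1,1,0,0,1 for degrees 0…4.
(1 + z + z^2 + z^3) has coefficients 1,1,1,1,0 for degrees 0…4.
Finally multiplying by (1 + z^2)^2, the product of all factors after the first has coefficients 1,1,3,3,3 for degrees 0…4.
[z^4] = 1·3 + 1·3 + 1·1 = 7.

7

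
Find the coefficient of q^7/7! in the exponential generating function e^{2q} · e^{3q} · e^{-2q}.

2187

The EGF product rule gives c_7 = Σ_{k_1+k_2+k_3=7} C(7; k_1,k_2,k_3) · ∏ g_i(k_i), where e^{2q} gives (2)^k; e^{3q} gives (3)^k; e^{-2q} gives (-2)^k.
g_1(k) for k = 0…7: 1, 2, 4, 8, 16, 32, 64, 128.
g_2(k) for k = 0…7: 1, 3, 9, 27, 81, 243, 729, 2187.
g_3(k) for k = 0…7: 1, -2, 4, -8, 16, -32, 64, -128.
First combine the last two factors: h(k) = Σ_j C(k,j)·g_2(j)·g_3(k−j) for k = 0…7: 1, 1, 1, 1, 1, 1, 1, 1.
c_7 = Σ_k C(7,k)·g_1(k)·h(7−k) = 1·1·1 + 7·2·1 + 21·4·1 + 35·8·1 + 35·16·1 + 21·32·1 + 7·64·1 + 1·128·1 = 1 + 14 + 84 + 280 + 560 + 672 + 448 + 128 = 2187.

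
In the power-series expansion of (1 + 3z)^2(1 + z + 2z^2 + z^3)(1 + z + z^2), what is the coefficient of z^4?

(1 + 3z)^2 has coefficients 1,6,9 for degrees 0…2.
(1 + z + 2z^2 + z^3) has coefficients 1,1,2,1,0 for degrees 0…4.
Finally multiplying by (1 + z + z^2), the product of all factors after the first has coefficients 1,2,4,4,3 for degrees 0…4.
[z^4] = 1·3 + 6·4 + 9·4 = 63.

63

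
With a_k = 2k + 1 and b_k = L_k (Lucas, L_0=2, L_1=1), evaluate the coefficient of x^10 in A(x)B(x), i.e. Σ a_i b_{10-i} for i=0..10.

1335

This is [x^10] in the product of the two ordinary generating functions.
Σ = 1·123 + 3·76 + 5·47 + 7·29 + 9·18 + 11·11 + 13·7 + 15·4 + 17·3 + 19·1 + 21·2 = 1335.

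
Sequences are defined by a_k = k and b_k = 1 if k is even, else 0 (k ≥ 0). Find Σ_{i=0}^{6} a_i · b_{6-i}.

12

The convolution is the t^6 coefficient of A(t)B(t).
Σ = 0·1 + 1·0 + 2·1 + 3·0 + 4·1 + 5·0 + 6·1 = 12.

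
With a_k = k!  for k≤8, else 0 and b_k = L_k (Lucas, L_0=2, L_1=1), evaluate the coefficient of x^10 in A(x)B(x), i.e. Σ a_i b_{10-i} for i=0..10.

This is [x^10] in the product of the two ordinary generating functions.
Σ = 1·123 + 1·76 + 2·47 + 6·29 + 24·18 + 120·11 + 720·7 + 5040·4 + 40320·3 + 0·1 + 0·2 = 148379.

148379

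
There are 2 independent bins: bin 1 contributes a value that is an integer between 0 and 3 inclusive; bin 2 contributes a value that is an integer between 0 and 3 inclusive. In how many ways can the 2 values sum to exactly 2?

The generating function for the choices is (1 + q + q^2 + q^3)·(1 + q + q^2 + q^3); the count is [q^2].
(1 + q + q^2 + q^3) has coefficients 1,1,1 for degrees 0…2.
(1 + q + q^2 + q^3) has coefficients 1,1,1 for degrees 0…2.
[q^2] = 1·1 + 1·1 + 1·1 = 3.

3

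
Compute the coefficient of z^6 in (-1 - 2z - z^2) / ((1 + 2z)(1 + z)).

The denominator gives the recurrence a_n = −3a_(n−1) − 2a_(n−2) for n ≥ 3; the numerator fixes a_0 = -1, a_1 = 1, a_2 = -2.
Iterating: -1, 1, -2, 4, -8, 16, -32, so a_6 = -32.

-32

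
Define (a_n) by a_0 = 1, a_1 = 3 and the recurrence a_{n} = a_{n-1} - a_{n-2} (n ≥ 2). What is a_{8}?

The ordinary generating function has denominator 1 - x + x^2.
Iterating the recurrence: a_0,…,a_{8} = 1, 3, 2, -1, -3, -2, 1, 3, 2.

2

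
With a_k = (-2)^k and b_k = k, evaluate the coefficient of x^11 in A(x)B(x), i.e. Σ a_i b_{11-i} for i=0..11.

459

The convolution is the x^11 coefficient of A(x)B(x).
Σ = 1·11 − 2·10 + 4·9 − 8·8 + 16·7 − 32·6 + 64·5 − 128·4 + 256·3 − 512·2 + 1024·1 − 2048·0 = 459.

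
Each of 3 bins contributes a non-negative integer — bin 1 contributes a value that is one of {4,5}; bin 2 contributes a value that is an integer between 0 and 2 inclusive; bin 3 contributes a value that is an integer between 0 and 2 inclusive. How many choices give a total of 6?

5

The generating function for the choices is (x⁴ + x⁵)·(1 + x + x²)·(1 + x + x²); the count is [x⁶].
(x⁴ + x⁵) has coefficients 0,0,0,0,1,1 for degrees 0…5.
(1 + x + x²) has coefficients 1,1,1,0,0,0,0 for degrees 0…6.
Finally multiplying by (1 + x + x²), the product of all factors after the first has coefficients 1,2,3,2,1,0,0 for degrees 0…6.
[x⁶] = 1·3 + 1·2 = 5.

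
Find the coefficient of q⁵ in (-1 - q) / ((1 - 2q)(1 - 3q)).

-876

Partial fractions give a closed form: a_n = (3)·2^n + (-4)·3^n.
At n = 5: a_5 = -876.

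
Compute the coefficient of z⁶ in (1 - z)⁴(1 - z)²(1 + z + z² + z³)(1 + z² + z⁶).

(1 - z)⁴ has coefficients 1,-4,6,-4,1 for degrees 0…4.
(1 - z)² has coefficients 1,-2,1,0,0,0,0 for degrees 0…6.
Multiplying by (1 + z + z² + z³) gives running coefficients 1,-1,0,0,-1,1,0 for degrees 0…6.
Finally multiplying by (1 + z² + z⁶), the product of all factors after the first has coefficients 1,-1,1,-1,-1,1,0 for degrees 0…6.
[z⁶] = 1·0 − 4·1 + 6·(-1) − 4·(-1) + 1·1 = -5.

-5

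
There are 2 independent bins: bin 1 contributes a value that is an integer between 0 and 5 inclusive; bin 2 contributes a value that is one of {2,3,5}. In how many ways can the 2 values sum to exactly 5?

3

The generating function for the choices is (1 + t + t^2 + t^3 + t^4 + t^5)·(t^2 + t^3 + t^5); the count is [t^5].
(1 + t + t^2 + t^3 + t^4 + t^5) has coefficients 1,1,1,1,1,1 for degrees 0…5.
(t^2 + t^3 + t^5) has coefficients 0,0,1,1,0,1 for degrees 0…5.
[t^5] = 1·1 + 1·0 + 1·1 + 1·1 + 1·0 + 1·0 = 3.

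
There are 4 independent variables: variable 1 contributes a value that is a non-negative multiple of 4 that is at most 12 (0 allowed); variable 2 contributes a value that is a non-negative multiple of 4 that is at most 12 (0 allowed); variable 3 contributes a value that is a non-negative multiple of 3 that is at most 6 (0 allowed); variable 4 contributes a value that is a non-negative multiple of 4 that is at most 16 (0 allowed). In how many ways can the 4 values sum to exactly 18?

10

The generating function for the choices is (1 + y^4 + y^8 + y^12)·(1 + y^4 + y^8 + y^12)·(1 + y^3 + y^6)·(1 + y^4 + y^8 + y^12 + y^16); the count is [y^18].
(1 + y^4 + y^8 + y^12) has coefficients 1,0,0,0,1,0,0,0,1,0,0,0,1 for degrees 0…12.
(1 + y^4 + y^8 + y^12) has coefficients 1,0,0,0,1,0,0,0,1,0,0,0,1,0,0,0,0,0,0 for degrees 0…18.
Multiplying by (1 + y^3 + y^6) gives running coefficients 1,0,0,1,1,0,1,1,1,0,1,1,1,0,1,1,0,0,1 for degrees 0…18.
Finally multiplying by (1 + y^4 + y^8 + y^12 + y^16), the product of all factors after the first has coefficients 1,0,0,1,2,0,1,2,3,0,2,3,4,0,3,4,4,0,4 for degrees 0…18.
[y^18] = 1·4 + 1·3 + 1·2 + 1·1 = 10.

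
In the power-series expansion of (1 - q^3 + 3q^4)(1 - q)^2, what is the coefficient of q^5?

-7

(1 - q^3 + 3q^4) has coefficients 1,0,0,-1,3 for degrees 0…4.
(1 - q)^2 has coefficients 1,-2,1,0,0,0 for degrees 0…5.
[q^5] = 1·0 − 1·1 + 3·(-2) = -7.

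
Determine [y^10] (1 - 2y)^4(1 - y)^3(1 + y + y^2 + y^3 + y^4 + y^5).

-104

(1 - 2y)^4 has coefficients 1,-8,24,-32,16 for degrees 0…4.
(1 - y)^3 has coefficients 1,-3,3,-1,0,0,0,0,0,0,0 for degrees 0…10.
Finally multiplying by (1 + y + y^2 + y^3 + y^4 + y^5), the product of all factors after the first has coefficients 1,-2,1,0,0,0,-1,2,-1,0,0 for degrees 0…10.
[y^10] = 1·0 − 8·0 + 24·(-1) − 32·2 + 16·(-1) = -104.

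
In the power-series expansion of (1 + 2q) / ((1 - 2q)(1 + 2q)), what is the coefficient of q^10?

The denominator gives the recurrence a_n = 4a_(n−2) for n ≥ 2; the numerator fixes a_0 = 1, a_1 = 2.
Iterating: 1, 2, 4, 8, 16, 32, 64, 128, 256, 512, 1024, so a_10 = 1024.

1024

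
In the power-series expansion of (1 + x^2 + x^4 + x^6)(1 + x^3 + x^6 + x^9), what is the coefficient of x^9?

2

(1 + x^2 + x^4 + x^6) has coefficients 1,0,1,0,1,0,1 for degrees 0…6.
(1 + x^3 + x^6 + x^9) has coefficients 1,0,0,1,0,0,1,0,0,1 for degrees 0…9.
[x^9] = 1·1 + 1·0 + 1·0 + 1·1 = 2.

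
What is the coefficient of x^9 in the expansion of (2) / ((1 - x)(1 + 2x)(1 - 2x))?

682

Partial fractions give a closed form: a_n = (-2/3)·1^n + (2/3)·(-2)^n + (2)·2^n.
At n = 9: a_9 = 682.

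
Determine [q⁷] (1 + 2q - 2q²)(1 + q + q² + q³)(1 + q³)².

(1 + 2q - 2q²) has coefficients 1,2,-2 for degrees 0…2.
(1 + q + q² + q³) has coefficients 1,1,1,1,0,0,0,0 for degrees 0…7.
Finally multiplying by (1 + q³)², the product of all factors after the first has coefficients 1,1,1,3,2,2,3,1 for degrees 0…7.
[q⁷] = 1·1 + 2·3 − 2·2 = 3.

3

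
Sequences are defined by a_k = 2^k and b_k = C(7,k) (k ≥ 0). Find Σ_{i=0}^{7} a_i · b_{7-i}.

The convolution is the t^7 coefficient of A(t)B(t).
Σ = 1·1 + 2·7 + 4·21 + 8·35 + 16·35 + 32·21 + 64·7 + 128·1 = 2187.

2187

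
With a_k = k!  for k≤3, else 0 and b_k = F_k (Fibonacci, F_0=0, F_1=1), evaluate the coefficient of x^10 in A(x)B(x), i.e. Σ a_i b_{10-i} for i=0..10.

209

Write out a_i and b_{10-i} for i = 0,…,10 and sum the products.
Σ = 1·55 + 1·34 + 2·21 + 6·13 + 0·8 + 0·5 + 0·3 + 0·2 + 0·1 + 0·1 + 0·0 = 209.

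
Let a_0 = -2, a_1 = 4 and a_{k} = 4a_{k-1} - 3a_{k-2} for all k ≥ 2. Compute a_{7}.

The ordinary generating function has denominator 1 - 4x + 3x^2.
Iterating the recurrence: a_0,…,a_{7} = -2, 4, 22, 76, 238, 724, 2182, 6556.

6556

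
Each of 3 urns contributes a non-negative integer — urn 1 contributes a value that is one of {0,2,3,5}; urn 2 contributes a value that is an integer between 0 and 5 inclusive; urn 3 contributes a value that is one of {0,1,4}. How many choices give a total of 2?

3

The generating function for the choices is (1 + y^2 + y^3 + y^5)·(1 + y + y^2 + y^3 + y^4 + y^5)·(1 + y + y^4); the count is [y^2].
(1 + y^2 + y^3 + y^5) has coefficients 1,0,1 for degrees 0…2.
(1 + y + y^2 + y^3 + y^4 + y^5) has coefficients 1,1,1 for degrees 0…2.
Finally multiplying by (1 + y + y^4), the product of all factors after the first has coefficients 1,2,2 for degrees 0…2.
[y^2] = 1·2 + 1·1 = 3.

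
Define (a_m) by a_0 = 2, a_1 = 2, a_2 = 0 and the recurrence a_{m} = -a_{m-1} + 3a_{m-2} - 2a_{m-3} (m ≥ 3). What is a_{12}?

The ordinary generating function has denominator 1 + q - 3q^2 + 2q^3.
Iterating the recurrence: a_0,…,a_{12} = 2, 2, 0, 2, -6, 12, -34, 82, -208, 522, -1310, 3292, -8266.

-8266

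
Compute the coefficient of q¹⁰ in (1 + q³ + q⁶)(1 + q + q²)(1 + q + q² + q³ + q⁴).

(1 + q³ + q⁶) has coefficients 1,0,0,1,0,0,1 for degrees 0…6.
(1 + q + q²) has coefficients 1,1,1,0,0,0,0,0,0,0,0 for degrees 0…10.
Finally multiplying by (1 + q + q² + q³ + q⁴), the product of all factors after the first has coefficients 1,2,3,3,3,2,1,0,0,0,0 for degrees 0…10.
[q¹⁰] = 1·0 + 1·0 + 1·3 = 3.

3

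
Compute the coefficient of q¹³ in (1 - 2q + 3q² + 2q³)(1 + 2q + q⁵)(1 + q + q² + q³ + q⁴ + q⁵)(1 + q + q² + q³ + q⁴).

(1 - 2q + 3q² + 2q³) has coefficients 1,-2,3,2 for degrees 0…3.
(1 + 2q + q⁵) has coefficients 1,2,0,0,0,1,0,0,0,0,0,0,0,0 for degrees 0…13.
Multiplying by (1 + q + q² + q³ + q⁴ + q⁵) gives running coefficients 1,3,3,3,3,4,3,1,1,1,1,0,0,0 for degrees 0…13.
Finally multiplying by (1 + q + q² + q³ + q⁴), the product of all factors after the first has coefficients 1,4,7,10,13,16,16,14,12,10,7,4,3,2 for degrees 0…13.
[q¹³] = 1·2 − 2·3 + 3·4 + 2·7 = 22.

22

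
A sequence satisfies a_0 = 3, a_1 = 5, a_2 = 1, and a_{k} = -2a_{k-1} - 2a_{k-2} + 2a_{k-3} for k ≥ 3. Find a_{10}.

80

The ordinary generating function has denominator 1 + 2z + 2z^2 - 2z^3.
Iterating the recurrence: a_0,…,a_{10} = 3, 5, 1, -6, 20, -26, 0, 92, -236, 288, 80.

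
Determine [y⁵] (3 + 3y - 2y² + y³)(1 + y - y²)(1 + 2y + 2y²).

-3

(3 + 3y - 2y² + y³) has coefficients 3,3,-2,1 for degrees 0…3.
(1 + y - y²) has coefficients 1,1,-1,0,0,0 for degrees 0…5.
Finally multiplying by (1 + 2y + 2y²), the product of all factors after the first has coefficients 1,3,3,0,-2,0 for degrees 0…5.
[y⁵] = 3·0 + 3·(-2) − 2·0 + 1·3 = -3.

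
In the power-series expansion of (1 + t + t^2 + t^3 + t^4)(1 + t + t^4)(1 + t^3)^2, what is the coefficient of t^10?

(1 + t + t^2 + t^3 + t^4) has coefficients 1,1,1,1,1 for degrees 0…4.
(1 + t + t^4) has coefficients 1,1,0,0,1,0,0,0,0,0,0 for degrees 0…10.
Finally multiplying by (1 + t^3)^2, the product of all factors after the first has coefficients 1,1,0,2,3,0,1,3,0,0,1 for degrees 0…10.
[t^10] = 1·1 + 1·0 + 1·0 + 1·3 + 1·1 = 5.

5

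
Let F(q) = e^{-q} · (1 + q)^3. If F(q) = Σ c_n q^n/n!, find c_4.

The EGF product rule gives c_4 = Σ_{k_1+k_2=4} C(4; k_1,k_2) · ∏ g_i(k_i), where e^{-q} gives (-1)^k; (1+q)^3 gives the falling factorial (3)_k.
g_1(k) for k = 0…4: 1, -1, 1, -1, 1.
g_2(k) for k = 0…4: 1, 3, 6, 6, 0.
c_4 = Σ_k C(4,k)·g_1(k)·g_2(4−k) = 4·(-1)·6 + 6·1·6 + 4·(-1)·3 + 1·1·1 = −24 + 36 − 12 + 1 = 1.

1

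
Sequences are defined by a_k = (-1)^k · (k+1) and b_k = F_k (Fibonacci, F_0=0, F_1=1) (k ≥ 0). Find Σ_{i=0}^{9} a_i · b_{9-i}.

21

This is [x^9] in the product of the two ordinary generating functions.
Σ = 1·34 − 2·21 + 3·13 − 4·8 + 5·5 − 6·3 + 7·2 − 8·1 + 9·1 − 10·0 = 21.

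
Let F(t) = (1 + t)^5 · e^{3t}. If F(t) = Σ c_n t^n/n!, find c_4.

2541

The EGF product rule gives c_4 = Σ_{k_1+k_2=4} C(4; k_1,k_2) · ∏ g_i(k_i), where (1+t)^5 gives the falling factorial (5)_k; e^{3t} gives (3)^k.
g_1(k) for k = 0…4: 1, 5, 20, 60, 120.
g_2(k) for k = 0…4: 1, 3, 9, 27, 81.
c_4 = Σ_k C(4,k)·g_1(k)·g_2(4−k) = 1·1·81 + 4·5·27 + 6·20·9 + 4·60·3 + 1·120·1 = 81 + 540 + 1080 + 720 + 120 = 2541.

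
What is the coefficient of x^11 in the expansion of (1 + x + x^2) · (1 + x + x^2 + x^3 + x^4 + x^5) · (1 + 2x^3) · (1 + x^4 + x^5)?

(1 + x + x^2) has coefficients 1,1,1 for degrees 0…2.
(1 + x + x^2 + x^3 + x^4 + x^5) has coefficients 1,1,1,1,1,1,0,0,0,0,0,0 for degrees 0…11.
Multiplying by (1 + 2x^3) gives running coefficients 1,1,1,3,3,3,2,2,2,0,0,0 for degrees 0…11.
Finally multiplying by (1 + x^4 + x^5), the product of all factors after the first has coefficients 1,1,1,3,4,5,4,6,8,6,5,4 for degrees 0…11.
[x^11] = 1·4 + 1·5 + 1·6 = 15.

15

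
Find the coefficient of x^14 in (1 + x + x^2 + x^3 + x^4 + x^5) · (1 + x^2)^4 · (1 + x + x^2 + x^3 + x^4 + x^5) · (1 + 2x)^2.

347

(1 + x + x^2 + x^3 + x^4 + x^5) has coefficients 1,1,1,1,1,1 for degrees 0…5.
(1 + x^2)^4 has coefficients 1,0,4,0,6,0,4,0,1,0,0,0,0,0,0 for degrees 0…14.
Multiplying by (1 + x + x^2 + x^3 + x^4 + x^5) gives running coefficients 1,1,5,5,11,11,14,14,11,11,5,5,1,1,0 for degrees 0…14.
Finally multiplying by (1 + 2x)^2, the product of all factors after the first has coefficients 1,5,13,29,51,75,102,114,123,111,93,69,41,25,8 for degrees 0…14.
[x^14] = 1·8 + 1·25 + 1·41 + 1·69 + 1·93 + 1·111 = 347.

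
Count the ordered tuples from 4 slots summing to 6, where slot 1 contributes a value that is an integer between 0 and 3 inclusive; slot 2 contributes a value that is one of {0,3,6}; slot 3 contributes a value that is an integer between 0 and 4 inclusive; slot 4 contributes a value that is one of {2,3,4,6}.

The generating function for the choices is (1 + z + z² + z³)·(1 + z³ + z⁶)·(1 + z + z² + z³ + z⁴)·(z² + z³ + z⁴ + z⁶); the count is [z⁶].
(1 + z + z² + z³) has coefficients 1,1,1,1 for degrees 0…3.
(1 + z³ + z⁶) has coefficients 1,0,0,1,0,0,1 for degrees 0…6.
Multiplying by (1 + z + z² + z³ + z⁴) gives running coefficients 1,1,1,2,2,1,2 for degrees 0…6.
Finally multiplying by (z² + z³ + z⁴ + z⁶), the product of all factors after the first has coefficients 0,0,1,2,3,4,6 for degrees 0…6.
[z⁶] = 1·6 + 1·4 + 1·3 + 1·2 = 15.

15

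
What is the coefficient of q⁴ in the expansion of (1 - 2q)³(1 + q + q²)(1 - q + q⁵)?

6

(1 - 2q)³ has coefficients 1,-6,12,-8 for degrees 0…3.
(1 + q + q²) has coefficients 1,1,1,0,0 for degrees 0…4.
Finally multiplying by (1 - q + q⁵), the product of all factors after the first has coefficients 1,0,0,-1,0 for degrees 0…4.
[q⁴] = 1·0 − 6·(-1) + 12·0 − 8·0 = 6.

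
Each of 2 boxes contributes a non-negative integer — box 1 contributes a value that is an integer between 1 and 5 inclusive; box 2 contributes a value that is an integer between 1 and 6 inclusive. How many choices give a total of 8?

4

The generating function for the choices is (t + t² + t³ + t⁴ + t⁵)·(t + t² + t³ + t⁴ + t⁵ + t⁶); the count is [t⁸].
(t + t² + t³ + t⁴ + t⁵) has coefficients 0,1,1,1,1,1 for degrees 0…5.
(t + t² + t³ + t⁴ + t⁵ + t⁶) has coefficients 0,1,1,1,1,1,1,0,0 for degrees 0…8.
[t⁸] = 1·0 + 1·1 + 1·1 + 1·1 + 1·1 = 4.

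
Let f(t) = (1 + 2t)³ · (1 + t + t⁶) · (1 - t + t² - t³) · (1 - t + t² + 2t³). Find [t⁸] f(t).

(1 + 2t)³ has coefficients 1,6,12,8 for degrees 0…3.
(1 + t + t⁶) has coefficients 1,1,0,0,0,0,1,0,0 for degrees 0…8.
Multiplying by (1 - t + t² - t³) gives running coefficients 1,0,0,0,-1,0,1,-1,1 for degrees 0…8.
Finally multiplying by (1 - t + t² + 2t³), the product of all factors after the first has coefficients 1,-1,1,2,-1,1,0,-4,3 for degrees 0…8.
[t⁸] = 1·3 + 6·(-4) + 12·0 + 8·1 = -13.

-13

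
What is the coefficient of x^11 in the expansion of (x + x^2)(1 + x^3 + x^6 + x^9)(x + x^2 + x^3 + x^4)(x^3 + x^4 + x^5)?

(x + x^2) has coefficients 0,1,1 for degrees 0…2.
(1 + x^3 + x^6 + x^9) has coefficients 1,0,0,1,0,0,1,0,0,1,0,0 for degrees 0…11.
Multiplying by (x + x^2 + x^3 + x^4) gives running coefficients 0,1,1,1,2,1,1,2,1,1,2,1 for degrees 0…11.
Finally multiplying by (x^3 + x^4 + x^5), the product of all factors after the first has coefficients 0,0,0,0,1,2,3,4,4,4,4,4 for degrees 0…11.
[x^11] = 1·4 + 1·4 = 8.

8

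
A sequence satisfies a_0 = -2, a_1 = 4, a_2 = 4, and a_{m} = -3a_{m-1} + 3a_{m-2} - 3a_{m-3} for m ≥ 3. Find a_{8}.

The ordinary generating function has denominator 1 + 3z - 3z^2 + 3z^3.
Iterating the recurrence: a_0,…,a_{8} = -2, 4, 4, 6, -18, 60, -252, 990, -3906.

-3906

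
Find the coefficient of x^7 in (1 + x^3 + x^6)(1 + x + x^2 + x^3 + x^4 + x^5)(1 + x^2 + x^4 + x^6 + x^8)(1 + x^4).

10

(1 + x^3 + x^6) has coefficients 1,0,0,1,0,0,1 for degrees 0…6.
(1 + x + x^2 + x^3 + x^4 + x^5) has coefficients 1,1,1,1,1,1,0,0 for degrees 0…7.
Multiplying by (1 + x^2 + x^4 + x^6 + x^8) gives running coefficients 1,1,2,2,3,3,3,3 for degrees 0…7.
Finally multiplying by (1 + x^4), the product of all factors after the first has coefficients 1,1,2,2,4,4,5,5 for degrees 0…7.
[x^7] = 1·5 + 1·4 + 1·1 = 10.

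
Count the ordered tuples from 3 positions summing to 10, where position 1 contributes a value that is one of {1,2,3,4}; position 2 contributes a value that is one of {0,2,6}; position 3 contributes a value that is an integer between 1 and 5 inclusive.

5

The generating function for the choices is (y + y^2 + y^3 + y^4)·(1 + y^2 + y^6)·(y + y^2 + y^3 + y^4 + y^5); the count is [y^10].
(y + y^2 + y^3 + y^4) has coefficients 0,1,1,1,1 for degrees 0…4.
(1 + y^2 + y^6) has coefficients 1,0,1,0,0,0,1,0,0,0,0 for degrees 0…10.
Finally multiplying by (y + y^2 + y^3 + y^4 + y^5), the product of all factors after the first has coefficients 0,1,1,2,2,2,1,2,1,1,1 for degrees 0…10.
[y^10] = 1·1 + 1·1 + 1·2 + 1·1 = 5.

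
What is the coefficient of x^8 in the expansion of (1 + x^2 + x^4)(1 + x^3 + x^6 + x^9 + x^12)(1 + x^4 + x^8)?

3

(1 + x^2 + x^4) has coefficients 1,0,1,0,1 for degrees 0…4.
(1 + x^3 + x^6 + x^9 + x^12) has coefficients 1,0,0,1,0,0,1,0,0 for degrees 0…8.
Finally multiplying by (1 + x^4 + x^8), the product of all factors after the first has coefficients 1,0,0,1,1,0,1,1,1 for degrees 0…8.
[x^8] = 1·1 + 1·1 + 1·1 = 3.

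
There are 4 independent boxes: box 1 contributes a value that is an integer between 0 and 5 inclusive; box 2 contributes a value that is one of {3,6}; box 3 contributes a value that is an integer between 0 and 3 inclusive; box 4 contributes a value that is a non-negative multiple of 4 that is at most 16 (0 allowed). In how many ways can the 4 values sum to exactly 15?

The generating function for the choices is (1 + t + t^2 + t^3 + t^4 + t^5)·(t^3 + t^6)·(1 + t + t^2 + t^3)·(1 + t^4 + t^8 + t^12 + t^16); the count is [t^15].
(1 + t + t^2 + t^3 + t^4 + t^5) has coefficients 1,1,1,1,1,1 for degrees 0…5.
(t^3 + t^6) has coefficients 0,0,0,1,0,0,1,0,0,0,0,0,0,0,0,0 for degrees 0…15.
Multiplying by (1 + t + t^2 + t^3) gives running coefficients 0,0,0,1,1,1,2,1,1,1,0,0,0,0,0,0 for degrees 0…15.
Finally multiplying by (1 + t^4 + t^8 + t^12 + t^16), the product of all factors after the first has coefficients 0,0,0,1,1,1,2,2,2,2,2,2,2,2,2,2 for degrees 0…15.
[t^15] = 1·2 + 1·2 + 1·2 + 1·2 + 1·2 + 1·2 = 12.

12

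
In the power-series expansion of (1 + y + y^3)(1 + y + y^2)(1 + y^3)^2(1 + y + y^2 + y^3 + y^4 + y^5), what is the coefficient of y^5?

19

(1 + y + y^3) has coefficients 1,1,0,1 for degrees 0…3.
(1 + y + y^2) has coefficients 1,1,1,0,0,0 for degrees 0…5.
Multiplying by (1 + y^3)^2 gives running coefficients 1,1,1,2,2,2 for degrees 0…5.
Finally multiplying by (1 + y + y^2 + y^3 + y^4 + y^5), the product of all factors after the first has coefficients 1,2,3,5,7,9 for degrees 0…5.
[y^5] = 1·9 + 1·7 + 1·3 = 19.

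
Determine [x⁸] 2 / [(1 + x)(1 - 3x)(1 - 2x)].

Partial fractions give a closed form: a_n = (1/6)·(-1)^n + (9/2)·3^n + (-8/3)·2^n.
At n = 8: a_8 = 28842.

28842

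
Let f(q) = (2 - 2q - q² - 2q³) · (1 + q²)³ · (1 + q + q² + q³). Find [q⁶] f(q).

(2 - 2q - q² - 2q³) has coefficients 2,-2,-1,-2 for degrees 0…3.
(1 + q²)³ has coefficients 1,0,3,0,3,0,1 for degrees 0…6.
Finally multiplying by (1 + q + q² + q³), the product of all factors after the first has coefficients 1,1,4,4,6,6,4 for degrees 0…6.
[q⁶] = 2·4 − 2·6 − 1·6 − 2·4 = -18.

-18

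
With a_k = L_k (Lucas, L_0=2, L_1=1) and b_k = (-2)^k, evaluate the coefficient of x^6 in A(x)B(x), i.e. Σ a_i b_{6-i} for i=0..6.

The convolution is the t^6 coefficient of A(t)B(t).
Σ = 2·64 + 1·(-32) + 3·16 + 4·(-8) + 7·4 + 11·(-2) + 18·1 = 136.

136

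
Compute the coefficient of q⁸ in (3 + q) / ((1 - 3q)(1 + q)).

16403

Partial fractions give a closed form: a_n = (5/2)·3^n + (1/2)·(-1)^n.
At n = 8: a_8 = 16403.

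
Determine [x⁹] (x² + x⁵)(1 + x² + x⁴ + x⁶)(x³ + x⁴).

(x² + x⁵) has coefficients 0,0,1,0,0,1 for degrees 0…5.
(1 + x² + x⁴ + x⁶) has coefficients 1,0,1,0,1,0,1,0,0,0 for degrees 0…9.
Finally multiplying by (x³ + x⁴), the product of all factors after the first has coefficients 0,0,0,1,1,1,1,1,1,1 for degrees 0…9.
[x⁹] = 1·1 + 1·1 = 2.

2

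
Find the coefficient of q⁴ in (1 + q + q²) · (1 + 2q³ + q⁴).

(1 + q + q²) has coefficients 1,1,1 for degrees 0…2.
(1 + 2q³ + q⁴) has coefficients 1,0,0,2,1 for degrees 0…4.
[q⁴] = 1·1 + 1·2 + 1·0 = 3.

3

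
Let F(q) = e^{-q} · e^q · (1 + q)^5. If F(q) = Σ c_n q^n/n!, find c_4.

120

The EGF product rule gives c_4 = Σ_{k_1+k_2+k_3=4} C(4; k_1,k_2,k_3) · ∏ g_i(k_i), where e^{-q} gives (-1)^k; e^q gives (1)^k; (1+q)^5 gives the falling factorial (5)_k.
g_1(k) for k = 0…4: 1, -1, 1, -1, 1.
g_2(k) for k = 0…4: 1, 1, 1, 1, 1.
g_3(k) for k = 0…4: 1, 5, 20, 60, 120.
First combine the last two factors: h(k) = Σ_j C(k,j)·g_2(j)·g_3(k−j) for k = 0…4: 1, 6, 31, 136, 501.
c_4 = Σ_k C(4,k)·g_1(k)·h(4−k) = 1·1·501 + 4·(-1)·136 + 6·1·31 + 4·(-1)·6 + 1·1·1 = 501 − 544 + 186 − 24 + 1 = 120.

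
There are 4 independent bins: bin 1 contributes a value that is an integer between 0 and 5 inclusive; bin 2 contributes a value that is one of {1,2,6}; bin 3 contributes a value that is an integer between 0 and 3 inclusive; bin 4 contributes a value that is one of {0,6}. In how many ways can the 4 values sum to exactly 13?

11

The generating function for the choices is (1 + t + t² + t³ + t⁴ + t⁵)·(t + t² + t⁶)·(1 + t + t² + t³)·(1 + t⁶); the count is [t¹³].
(1 + t + t² + t³ + t⁴ + t⁵) has coefficients 1,1,1,1,1,1 for degrees 0…5.
(t + t² + t⁶) has coefficients 0,1,1,0,0,0,1,0,0,0,0,0,0,0 for degrees 0…13.
Multiplying by (1 + t + t² + t³) gives running coefficients 0,1,2,2,2,1,1,1,1,1,0,0,0,0 for degrees 0…13.
Finally multiplying by (1 + t⁶), the product of all factors after the first has coefficients 0,1,2,2,2,1,1,2,3,3,2,1,1,1 for degrees 0…13.
[t¹³] = 1·1 + 1·1 + 1·1 + 1·2 + 1·3 + 1·3 = 11.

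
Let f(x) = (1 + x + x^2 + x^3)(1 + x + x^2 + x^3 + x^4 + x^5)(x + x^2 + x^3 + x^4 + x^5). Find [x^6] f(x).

17

(1 + x + x^2 + x^3) has coefficients 1,1,1,1 for degrees 0…3.
(1 + x + x^2 + x^3 + x^4 + x^5) has coefficients 1,1,1,1,1,1,0 for degrees 0…6.
Finally multiplying by (x + x^2 + x^3 + x^4 + x^5), the product of all factors after the first has coefficients 0,1,2,3,4,5,5 for degrees 0…6.
[x^6] = 1·5 + 1·5 + 1·4 + 1·3 = 17.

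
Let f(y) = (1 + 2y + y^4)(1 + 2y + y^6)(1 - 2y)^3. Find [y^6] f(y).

(1 + 2y + y^4) has coefficients 1,2,0,0,1 for degrees 0…4.
(1 + 2y + y^6) has coefficients 1,2,0,0,0,0,1 for degrees 0…6.
Finally multiplying by (1 - 2y)^3, the product of all factors after the first has coefficients 1,-4,0,16,-16,0,1 for degrees 0…6.
[y^6] = 1·1 + 2·0 + 1·0 = 1.

1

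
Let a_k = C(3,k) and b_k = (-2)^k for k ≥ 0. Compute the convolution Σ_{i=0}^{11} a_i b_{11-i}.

-256

The convolution is the t^11 coefficient of A(t)B(t).
Σ = 1·(-2048) + 3·1024 + 3·(-512) + 1·256 + 0·(-128) + 0·64 + 0·(-32) + 0·16 + 0·(-8) + 0·4 + 0·(-2) + 0·1 = -256.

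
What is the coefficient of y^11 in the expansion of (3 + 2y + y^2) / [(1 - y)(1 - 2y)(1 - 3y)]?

Partial fractions give a closed form: a_n = (3)·1^n + (-17)·2^n + (17)·3^n.
At n = 11: a_11 = 2976686.

2976686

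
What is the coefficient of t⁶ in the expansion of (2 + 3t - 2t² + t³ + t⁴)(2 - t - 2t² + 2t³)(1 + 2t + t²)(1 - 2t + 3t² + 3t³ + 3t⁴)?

(2 + 3t - 2t² + t³ + t⁴) has coefficients 2,3,-2,1,1 for degrees 0…4.
(2 - t - 2t² + 2t³) has coefficients 2,-1,-2,2,0,0,0 for degrees 0…6.
Multiplying by (1 + 2t + t²) gives running coefficients 2,3,-2,-3,2,2,0 for degrees 0…6.
Finally multiplying by (1 - 2t + 3t² + 3t³ + 3t⁴), the product of all factors after the first has coefficients 2,-1,-2,16,17,-8,-13 for degrees 0…6.
[t⁶] = 2·(-13) + 3·(-8) − 2·17 + 1·16 + 1·(-2) = -70.

-70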